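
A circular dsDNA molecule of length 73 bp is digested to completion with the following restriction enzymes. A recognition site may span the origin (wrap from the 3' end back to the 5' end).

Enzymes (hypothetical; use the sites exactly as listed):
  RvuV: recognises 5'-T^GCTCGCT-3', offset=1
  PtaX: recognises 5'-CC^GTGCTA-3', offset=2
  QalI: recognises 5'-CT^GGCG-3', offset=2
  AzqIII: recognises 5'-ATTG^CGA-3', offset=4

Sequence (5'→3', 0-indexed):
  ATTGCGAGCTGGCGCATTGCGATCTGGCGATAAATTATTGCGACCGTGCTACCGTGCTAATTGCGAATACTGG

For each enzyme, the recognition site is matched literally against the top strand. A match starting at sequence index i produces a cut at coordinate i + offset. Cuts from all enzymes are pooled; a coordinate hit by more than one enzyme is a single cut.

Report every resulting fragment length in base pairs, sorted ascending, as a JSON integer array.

Per-enzyme occurrences:
  RvuV (TGCTCGCT, off=1): no sites
  PtaX CCGTGCTA/2: at [43, 51] ⇒ [45, 53]
  QalI CTGGCG/2: at [8, 23] ⇒ [10, 25]
  AzqIII ATTGCGA/4: at [0, 15, 36, 59] ⇒ [4, 19, 40, 63]

Pooled cuts: [4, 10, 19, 25, 40, 45, 53, 63]

Fragments:
  4→10: 6 bp
  10→19: 9 bp
  19→25: 6 bp
  25→40: 15 bp
  40→45: 5 bp
  45→53: 8 bp
  53→63: 10 bp
  63→4 (wrap): 73-63+4 = 14 bp

[5,6,6,8,9,10,14,15]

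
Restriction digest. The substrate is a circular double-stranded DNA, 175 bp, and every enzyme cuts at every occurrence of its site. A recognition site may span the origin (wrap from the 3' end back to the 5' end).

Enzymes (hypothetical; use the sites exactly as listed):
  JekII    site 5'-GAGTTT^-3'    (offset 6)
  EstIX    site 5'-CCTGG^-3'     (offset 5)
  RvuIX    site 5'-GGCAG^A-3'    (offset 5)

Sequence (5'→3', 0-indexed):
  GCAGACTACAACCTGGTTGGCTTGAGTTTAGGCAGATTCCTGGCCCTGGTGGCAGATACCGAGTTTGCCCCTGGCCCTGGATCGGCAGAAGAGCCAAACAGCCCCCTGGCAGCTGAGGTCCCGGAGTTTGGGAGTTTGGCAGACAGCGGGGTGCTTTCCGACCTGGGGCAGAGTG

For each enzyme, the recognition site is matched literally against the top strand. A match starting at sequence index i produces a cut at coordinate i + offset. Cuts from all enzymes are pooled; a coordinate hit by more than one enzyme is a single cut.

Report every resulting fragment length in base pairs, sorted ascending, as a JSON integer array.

[5,5,6,6,6,6,8,8,8,8,8,11,12,13,20,21,24]

Scan for sites:
  JekII (GAGTTT, off=6): starts [23, 60, 123, 131] → cuts [29, 66, 129, 137]
  EstIX (CCTGG, off=5): starts [11, 38, 44, 69, 75, 104, 161] → cuts [16, 43, 49, 74, 80, 109, 166]
  RvuIX (GGCAGA, off=5): starts [30, 50, 83, 137, 166, 174] → cuts [4, 35, 55, 88, 142, 171]

Pooled cuts: [4, 16, 29, 35, 43, 49, 55, 66, 74, 80, 88, 109, 129, 137, 142, 166, 171]

Fragment lengths:
  4→16: 12 bp
  16→29: 13 bp
  29→35: 6 bp
  35→43: 8 bp
  43→49: 6 bp
  49→55: 6 bp
  55→66: 11 bp
  66→74: 8 bp
  74→80: 6 bp
  80→88: 8 bp
  88→109: 21 bp
  109→129: 20 bp
  129→137: 8 bp
  137→142: 5 bp
  142→166: 24 bp
  166→171: 5 bp
  171→4 (wrap): 175-171+4 = 8 bp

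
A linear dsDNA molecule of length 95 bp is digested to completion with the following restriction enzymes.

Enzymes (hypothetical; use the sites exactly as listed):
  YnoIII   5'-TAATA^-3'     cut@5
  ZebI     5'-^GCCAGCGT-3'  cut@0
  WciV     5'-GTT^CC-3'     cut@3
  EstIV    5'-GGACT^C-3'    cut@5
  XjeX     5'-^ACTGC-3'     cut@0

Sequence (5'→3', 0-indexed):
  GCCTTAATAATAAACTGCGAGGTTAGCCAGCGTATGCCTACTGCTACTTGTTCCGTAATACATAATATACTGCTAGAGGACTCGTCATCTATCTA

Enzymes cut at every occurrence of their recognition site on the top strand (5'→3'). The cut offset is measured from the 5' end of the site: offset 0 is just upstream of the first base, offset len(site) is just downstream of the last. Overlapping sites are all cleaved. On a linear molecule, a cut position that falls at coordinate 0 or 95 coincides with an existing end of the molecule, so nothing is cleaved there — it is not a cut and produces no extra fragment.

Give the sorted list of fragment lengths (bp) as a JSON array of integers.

Scan for sites:
  YnoIII (TAATA, off=5): starts [4, 7, 55, 62] → cuts [9, 12, 60, 67]
  ZebI (GCCAGCGT, off=0): starts [25] → cuts [25]
  WciV (GTTCC, off=3): starts [49] → cuts [52]
  EstIV (GGACTC, off=5): starts [77] → cuts [82]
  XjeX (ACTGC, off=0): starts [13, 39, 68] → cuts [13, 39, 68]

All cut coordinates (distinct, sorted): [9, 12, 13, 25, 39, 52, 60, 67, 68, 82]

Fragments:
  [0,9): 9 bp
  [9,12): 3 bp
  [12,13): 1 bp
  [13,25): 12 bp
  [25,39): 14 bp
  [39,52): 13 bp
  [52,60): 8 bp
  [60,67): 7 bp
  [67,68): 1 bp
  [68,82): 14 bp
  [82,95): 13 bp

[1,1,3,7,8,9,12,13,13,14,14]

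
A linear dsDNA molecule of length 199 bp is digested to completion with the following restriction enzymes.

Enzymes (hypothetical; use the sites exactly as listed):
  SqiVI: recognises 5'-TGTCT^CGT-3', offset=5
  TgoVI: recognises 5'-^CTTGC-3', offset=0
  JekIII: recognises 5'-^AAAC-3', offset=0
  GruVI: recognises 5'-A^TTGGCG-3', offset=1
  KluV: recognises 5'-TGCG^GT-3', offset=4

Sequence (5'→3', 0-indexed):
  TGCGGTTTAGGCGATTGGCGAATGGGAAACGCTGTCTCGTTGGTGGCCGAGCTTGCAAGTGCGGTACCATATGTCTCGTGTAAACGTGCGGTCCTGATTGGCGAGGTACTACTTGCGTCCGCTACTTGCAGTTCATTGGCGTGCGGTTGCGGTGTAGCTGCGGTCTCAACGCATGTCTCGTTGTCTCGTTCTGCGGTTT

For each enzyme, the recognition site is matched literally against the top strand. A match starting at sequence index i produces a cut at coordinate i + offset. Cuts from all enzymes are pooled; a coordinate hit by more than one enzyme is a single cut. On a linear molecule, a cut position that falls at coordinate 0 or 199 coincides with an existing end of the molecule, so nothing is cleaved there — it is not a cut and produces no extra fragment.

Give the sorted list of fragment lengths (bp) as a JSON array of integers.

Per-enzyme occurrences:
  SqiVI (TGTCTCGT, off=5): starts [32, 71, 173, 181] → cuts [37, 76, 178, 186]
  TgoVI (CTTGC, off=0): starts [51, 111, 124] → cuts [51, 111, 124]
  JekIII (AAAC, off=0): starts [26, 81] → cuts [26, 81]
  GruVI (ATTGGCG, off=1): starts [13, 96, 134] → cuts [14, 97, 135]
  KluV (TGCGGT, off=4): starts [0, 59, 86, 141, 147, 158, 191] → cuts [4, 63, 90, 145, 151, 162, 195]

Pooled cuts: [4, 14, 26, 37, 51, 63, 76, 81, 90, 97, 111, 124, 135, 145, 151, 162, 178, 186, 195]

Fragment lengths:
  [0,4): 4 bp
  [4,14): 10 bp
  [14,26): 12 bp
  [26,37): 11 bp
  [37,51): 14 bp
  [51,63): 12 bp
  [63,76): 13 bp
  [76,81): 5 bp
  [81,90): 9 bp
  [90,97): 7 bp
  [97,111): 14 bp
  [111,124): 13 bp
  [124,135): 11 bp
  [135,145): 10 bp
  [145,151): 6 bp
  [151,162): 11 bp
  [162,178): 16 bp
  [178,186): 8 bp
  [186,195): 9 bp
  [195,199): 4 bp

[4,4,5,6,7,8,9,9,10,10,11,11,11,12,12,13,13,14,14,16]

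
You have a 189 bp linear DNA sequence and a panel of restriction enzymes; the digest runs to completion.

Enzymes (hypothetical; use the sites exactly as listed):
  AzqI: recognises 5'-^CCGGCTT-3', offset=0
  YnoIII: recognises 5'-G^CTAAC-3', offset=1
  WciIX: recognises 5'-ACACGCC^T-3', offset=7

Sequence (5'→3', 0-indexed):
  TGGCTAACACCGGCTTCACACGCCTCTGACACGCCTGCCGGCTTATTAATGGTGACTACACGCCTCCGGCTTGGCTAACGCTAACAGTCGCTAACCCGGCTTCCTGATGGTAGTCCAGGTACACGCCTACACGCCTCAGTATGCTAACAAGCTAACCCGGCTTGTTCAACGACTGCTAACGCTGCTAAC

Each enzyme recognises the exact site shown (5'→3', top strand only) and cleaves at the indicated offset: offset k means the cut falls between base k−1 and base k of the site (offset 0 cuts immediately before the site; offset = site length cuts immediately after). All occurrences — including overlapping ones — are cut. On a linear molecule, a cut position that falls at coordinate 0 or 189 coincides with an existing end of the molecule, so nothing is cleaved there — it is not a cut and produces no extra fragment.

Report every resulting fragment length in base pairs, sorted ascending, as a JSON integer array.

[1,2,3,5,5,5,6,6,8,8,8,9,9,10,11,15,19,27,32]

Scan for sites:
  AzqI (CCGGCTT, off=0): starts [9, 37, 65, 95, 156] → cuts [9, 37, 65, 95, 156]
  YnoIII (GCTAAC, off=1): starts [2, 73, 79, 89, 142, 150, 174, 183] → cuts [3, 74, 80, 90, 143, 151, 175, 184]
  WciIX (ACACGCCT, off=7): starts [17, 28, 57, 120, 128] → cuts [24, 35, 64, 127, 135]

All cut coordinates (distinct, sorted): [3, 9, 24, 35, 37, 64, 65, 74, 80, 90, 95, 127, 135, 143, 151, 156, 175, 184]

Fragments:
  [0,3): 3 bp
  [3,9): 6 bp
  [9,24): 15 bp
  [24,35): 11 bp
  [35,37): 2 bp
  [37,64): 27 bp
  [64,65): 1 bp
  [65,74): 9 bp
  [74,80): 6 bp
  [80,90): 10 bp
  [90,95): 5 bp
  [95,127): 32 bp
  [127,135): 8 bp
  [135,143): 8 bp
  [143,151): 8 bp
  [151,156): 5 bp
  [156,175): 19 bp
  [175,184): 9 bp
  [184,189): 5 bp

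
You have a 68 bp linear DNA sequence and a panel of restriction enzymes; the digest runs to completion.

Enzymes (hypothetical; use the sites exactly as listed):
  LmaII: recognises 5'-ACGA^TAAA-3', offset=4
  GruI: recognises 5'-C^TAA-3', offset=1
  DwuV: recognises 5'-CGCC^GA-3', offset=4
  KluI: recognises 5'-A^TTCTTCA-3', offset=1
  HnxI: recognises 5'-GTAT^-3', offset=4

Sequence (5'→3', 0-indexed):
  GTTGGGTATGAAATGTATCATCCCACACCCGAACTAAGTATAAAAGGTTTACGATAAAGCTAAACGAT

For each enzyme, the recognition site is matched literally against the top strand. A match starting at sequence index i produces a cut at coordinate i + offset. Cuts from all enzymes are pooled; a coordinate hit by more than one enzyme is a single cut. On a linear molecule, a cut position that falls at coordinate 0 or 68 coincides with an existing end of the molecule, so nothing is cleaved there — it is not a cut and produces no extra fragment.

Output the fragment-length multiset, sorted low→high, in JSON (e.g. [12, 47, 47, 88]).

[6,7,8,9,9,13,16]

Scan for sites:
  LmaII (ACGATAAA, off=4): starts [50] → cuts [54]
  GruI (CTAA, off=1): starts [33, 59] → cuts [34, 60]
  DwuV (CGCCGA, off=4): no sites
  KluI (ATTCTTCA, off=1): no sites
  HnxI (GTAT, off=4): starts [5, 14, 37] → cuts [9, 18, 41]

All cut coordinates (distinct, sorted): [9, 18, 34, 41, 54, 60]

Fragment lengths:
  [0,9): 9 bp
  [9,18): 9 bp
  [18,34): 16 bp
  [34,41): 7 bp
  [41,54): 13 bp
  [54,60): 6 bp
  [60,68): 8 bp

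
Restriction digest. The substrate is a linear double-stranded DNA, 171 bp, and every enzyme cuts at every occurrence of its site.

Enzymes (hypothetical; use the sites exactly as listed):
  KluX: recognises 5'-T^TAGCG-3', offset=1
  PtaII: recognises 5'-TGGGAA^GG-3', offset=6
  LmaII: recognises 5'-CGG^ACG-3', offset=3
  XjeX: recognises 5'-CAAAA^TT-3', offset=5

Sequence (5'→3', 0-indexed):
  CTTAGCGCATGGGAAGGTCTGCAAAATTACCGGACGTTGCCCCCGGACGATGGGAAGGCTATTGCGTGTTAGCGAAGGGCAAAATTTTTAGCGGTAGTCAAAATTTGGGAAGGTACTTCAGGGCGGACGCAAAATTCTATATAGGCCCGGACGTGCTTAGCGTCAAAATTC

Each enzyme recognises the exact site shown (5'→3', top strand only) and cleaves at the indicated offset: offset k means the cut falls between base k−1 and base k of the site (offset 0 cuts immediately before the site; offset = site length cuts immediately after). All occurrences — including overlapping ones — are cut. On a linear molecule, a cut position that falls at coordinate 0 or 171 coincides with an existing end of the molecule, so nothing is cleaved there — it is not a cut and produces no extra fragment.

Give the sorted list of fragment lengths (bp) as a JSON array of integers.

Scan for sites:
  KluX (TTAGCG, off=1): starts [1, 68, 87, 156] → cuts [2, 69, 88, 157]
  PtaII (TGGGAAGG, off=6): starts [9, 50, 105] → cuts [15, 56, 111]
  LmaII (CGGACG, off=3): starts [30, 43, 123, 147] → cuts [33, 46, 126, 150]
  XjeX (CAAAATT, off=5): starts [21, 79, 98, 129, 163] → cuts [26, 84, 103, 134, 168]

Pooled cuts: [2, 15, 26, 33, 46, 56, 69, 84, 88, 103, 111, 126, 134, 150, 157, 168]

Fragment lengths:
  [0,2): 2 bp
  [2,15): 13 bp
  [15,26): 11 bp
  [26,33): 7 bp
  [33,46): 13 bp
  [46,56): 10 bp
  [56,69): 13 bp
  [69,84): 15 bp
  [84,88): 4 bp
  [88,103): 15 bp
  [103,111): 8 bp
  [111,126): 15 bp
  [126,134): 8 bp
  [134,150): 16 bp
  [150,157): 7 bp
  [157,168): 11 bp
  [168,171): 3 bp

[2,3,4,7,7,8,8,10,11,11,13,13,13,15,15,15,16]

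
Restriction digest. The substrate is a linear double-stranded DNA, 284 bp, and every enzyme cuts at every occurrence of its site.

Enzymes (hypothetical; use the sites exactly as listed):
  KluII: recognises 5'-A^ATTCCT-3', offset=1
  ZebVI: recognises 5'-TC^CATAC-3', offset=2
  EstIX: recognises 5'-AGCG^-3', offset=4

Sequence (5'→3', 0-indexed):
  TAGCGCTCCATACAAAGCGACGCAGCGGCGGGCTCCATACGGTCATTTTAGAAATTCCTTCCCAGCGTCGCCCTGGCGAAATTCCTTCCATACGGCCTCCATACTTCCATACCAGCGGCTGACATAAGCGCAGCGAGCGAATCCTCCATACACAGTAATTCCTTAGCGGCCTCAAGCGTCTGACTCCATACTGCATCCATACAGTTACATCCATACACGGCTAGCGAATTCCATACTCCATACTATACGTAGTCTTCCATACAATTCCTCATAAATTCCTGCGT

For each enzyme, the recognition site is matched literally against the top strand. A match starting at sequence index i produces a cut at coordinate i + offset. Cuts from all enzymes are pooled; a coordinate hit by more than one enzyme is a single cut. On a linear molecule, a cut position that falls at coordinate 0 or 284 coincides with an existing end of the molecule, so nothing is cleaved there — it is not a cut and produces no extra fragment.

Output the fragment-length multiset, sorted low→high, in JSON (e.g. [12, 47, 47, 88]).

[3,4,5,5,5,6,7,7,8,8,8,8,8,10,10,10,11,11,11,11,11,11,13,13,14,14,15,18,19]

Per-enzyme occurrences:
  KluII (AATTCCT, off=1): starts [52, 79, 156, 262, 273] → cuts [53, 80, 157, 263, 274]
  ZebVI (TCCATAC, off=2): starts [6, 33, 86, 97, 105, 144, 184, 195, 209, 229, 236, 255] → cuts [8, 35, 88, 99, 107, 146, 186, 197, 211, 231, 238, 257]
  EstIX (AGCG, off=4): starts [1, 15, 23, 63, 113, 126, 131, 135, 164, 174, 222] → cuts [5, 19, 27, 67, 117, 130, 135, 139, 168, 178, 226]

All cut coordinates (distinct, sorted): [5, 8, 19, 27, 35, 53, 67, 80, 88, 99, 107, 117, 130, 135, 139, 146, 157, 168, 178, 186, 197, 211, 226, 231, 238, 257, 263, 274]

Fragment lengths:
  [0,5): 5 bp
  [5,8): 3 bp
  [8,19): 11 bp
  [19,27): 8 bp
  [27,35): 8 bp
  [35,53): 18 bp
  [53,67): 14 bp
  [67,80): 13 bp
  [80,88): 8 bp
  [88,99): 11 bp
  [99,107): 8 bp
  [107,117): 10 bp
  [117,130): 13 bp
  [130,135): 5 bp
  [135,139): 4 bp
  [139,146): 7 bp
  [146,157): 11 bp
  [157,168): 11 bp
  [168,178): 10 bp
  [178,186): 8 bp
  [186,197): 11 bp
  [197,211): 14 bp
  [211,226): 15 bp
  [226,231): 5 bp
  [231,238): 7 bp
  [238,257): 19 bp
  [257,263): 6 bp
  [263,274): 11 bp
  [274,284): 10 bp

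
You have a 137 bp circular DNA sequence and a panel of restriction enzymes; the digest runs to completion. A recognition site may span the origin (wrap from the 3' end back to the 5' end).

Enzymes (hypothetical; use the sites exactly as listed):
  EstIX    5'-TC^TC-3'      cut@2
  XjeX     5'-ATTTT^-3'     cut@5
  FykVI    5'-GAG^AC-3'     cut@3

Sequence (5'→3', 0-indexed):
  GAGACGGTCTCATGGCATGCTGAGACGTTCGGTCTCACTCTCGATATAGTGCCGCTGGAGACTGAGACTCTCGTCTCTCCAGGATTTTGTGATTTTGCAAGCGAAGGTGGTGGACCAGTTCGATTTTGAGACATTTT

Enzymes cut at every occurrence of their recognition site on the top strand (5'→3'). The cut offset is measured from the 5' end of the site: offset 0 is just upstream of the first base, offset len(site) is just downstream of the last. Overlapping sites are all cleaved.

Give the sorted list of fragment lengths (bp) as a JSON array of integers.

[2,3,3,4,5,6,6,6,7,8,10,11,15,20,31]

Per-enzyme occurrences:
  EstIX (TCTC, off=2): starts [7, 32, 38, 68, 73, 75] → cuts [9, 34, 40, 70, 75, 77]
  XjeX (ATTTT, off=5): starts [83, 91, 122, 132] → cuts [0, 88, 96, 127]
  FykVI (GAGAC, off=3): starts [0, 21, 57, 63, 127] → cuts [3, 24, 60, 66, 130]

Pooled cuts: [0, 3, 9, 24, 34, 40, 60, 66, 70, 75, 77, 88, 96, 127, 130]

Fragment lengths:
  0→3: 3 bp
  3→9: 6 bp
  9→24: 15 bp
  24→34: 10 bp
  34→40: 6 bp
  40→60: 20 bp
  60→66: 6 bp
  66→70: 4 bp
  70→75: 5 bp
  75→77: 2 bp
  77→88: 11 bp
  88→96: 8 bp
  96→127: 31 bp
  127→130: 3 bp
  130→0 (wrap): 137-130+0 = 7 bp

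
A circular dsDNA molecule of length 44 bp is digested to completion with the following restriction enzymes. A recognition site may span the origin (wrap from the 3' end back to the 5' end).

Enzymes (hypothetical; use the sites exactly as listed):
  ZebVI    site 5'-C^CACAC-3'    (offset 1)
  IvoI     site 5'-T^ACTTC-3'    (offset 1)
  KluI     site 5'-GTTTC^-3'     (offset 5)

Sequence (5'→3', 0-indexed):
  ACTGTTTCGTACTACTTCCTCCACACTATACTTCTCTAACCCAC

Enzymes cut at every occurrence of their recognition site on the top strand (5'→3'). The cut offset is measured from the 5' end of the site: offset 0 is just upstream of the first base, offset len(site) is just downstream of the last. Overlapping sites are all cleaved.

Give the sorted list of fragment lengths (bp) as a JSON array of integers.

Site scan:
  ZebVI CCACAC/1: at [20, 40] ⇒ [21, 41]
  IvoI TACTTC/1: at [12, 28] ⇒ [13, 29]
  KluI GTTTC/5: at [3] ⇒ [8]

Pooled cuts: [8, 13, 21, 29, 41]

Fragments:
  8→13: 5 bp
  13→21: 8 bp
  21→29: 8 bp
  29→41: 12 bp
  41→8 (wrap): 44-41+8 = 11 bp

[5,8,8,11,12]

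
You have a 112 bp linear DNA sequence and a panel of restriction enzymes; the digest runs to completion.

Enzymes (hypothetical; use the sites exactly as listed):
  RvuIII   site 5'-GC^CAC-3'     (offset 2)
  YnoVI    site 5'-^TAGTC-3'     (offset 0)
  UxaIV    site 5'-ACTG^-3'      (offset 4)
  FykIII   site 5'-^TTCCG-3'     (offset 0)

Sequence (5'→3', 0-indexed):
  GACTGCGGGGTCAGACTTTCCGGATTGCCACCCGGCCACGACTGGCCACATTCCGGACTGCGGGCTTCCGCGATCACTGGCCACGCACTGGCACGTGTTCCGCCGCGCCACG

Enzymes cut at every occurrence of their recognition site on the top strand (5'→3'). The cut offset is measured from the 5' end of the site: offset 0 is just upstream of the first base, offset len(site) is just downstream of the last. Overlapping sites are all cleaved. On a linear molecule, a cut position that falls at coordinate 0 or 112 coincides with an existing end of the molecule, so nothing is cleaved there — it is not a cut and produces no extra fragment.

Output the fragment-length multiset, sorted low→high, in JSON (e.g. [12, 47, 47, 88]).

[2,2,4,4,5,5,7,8,8,9,10,11,11,12,14]

Per-enzyme occurrences:
  RvuIII GCCAC/2: at [26, 34, 44, 79, 106] ⇒ [28, 36, 46, 81, 108]
  YnoVI (TAGTC, off=0): no sites
  UxaIV ACTG/4: at [1, 40, 56, 75, 86] ⇒ [5, 44, 60, 79, 90]
  FykIII TTCCG/0: at [17, 50, 65, 97] ⇒ [17, 50, 65, 97]

Pooled cuts: [5, 17, 28, 36, 44, 46, 50, 60, 65, 79, 81, 90, 97, 108]

Fragment lengths:
  [0,5): 5 bp
  [5,17): 12 bp
  [17,28): 11 bp
  [28,36): 8 bp
  [36,44): 8 bp
  [44,46): 2 bp
  [46,50): 4 bp
  [50,60): 10 bp
  [60,65): 5 bp
  [65,79): 14 bp
  [79,81): 2 bp
  [81,90): 9 bp
  [90,97): 7 bp
  [97,108): 11 bp
  [108,112): 4 bp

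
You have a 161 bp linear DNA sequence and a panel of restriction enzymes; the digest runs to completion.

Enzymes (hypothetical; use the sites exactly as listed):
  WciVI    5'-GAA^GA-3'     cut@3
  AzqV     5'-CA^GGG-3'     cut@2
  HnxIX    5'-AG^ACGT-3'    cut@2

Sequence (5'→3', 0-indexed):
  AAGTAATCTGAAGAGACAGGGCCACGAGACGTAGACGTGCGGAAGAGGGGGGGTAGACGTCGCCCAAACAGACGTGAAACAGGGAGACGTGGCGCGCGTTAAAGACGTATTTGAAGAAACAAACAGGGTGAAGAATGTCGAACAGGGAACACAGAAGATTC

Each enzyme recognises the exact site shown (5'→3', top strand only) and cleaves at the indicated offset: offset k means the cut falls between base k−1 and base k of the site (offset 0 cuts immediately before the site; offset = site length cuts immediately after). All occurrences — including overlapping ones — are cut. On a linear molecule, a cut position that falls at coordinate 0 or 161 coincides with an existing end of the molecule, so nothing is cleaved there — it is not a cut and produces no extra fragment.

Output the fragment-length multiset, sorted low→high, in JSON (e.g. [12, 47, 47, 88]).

[5,5,6,6,7,10,10,10,10,11,12,12,12,12,15,18]

Scan for sites:
  WciVI GAAGA/3: at [9, 41, 112, 129, 153] ⇒ [12, 44, 115, 132, 156]
  AzqV CAGGG/2: at [16, 79, 123, 142] ⇒ [18, 81, 125, 144]
  HnxIX AGACGT/2: at [26, 32, 54, 69, 84, 102] ⇒ [28, 34, 56, 71, 86, 104]

All cut coordinates (distinct, sorted): [12, 18, 28, 34, 44, 56, 71, 81, 86, 104, 115, 125, 132, 144, 156]

Fragment lengths:
  [0,12): 12 bp
  [12,18): 6 bp
  [18,28): 10 bp
  [28,34): 6 bp
  [34,44): 10 bp
  [44,56): 12 bp
  [56,71): 15 bp
  [71,81): 10 bp
  [81,86): 5 bp
  [86,104): 18 bp
  [104,115): 11 bp
  [115,125): 10 bp
  [125,132): 7 bp
  [132,144): 12 bp
  [144,156): 12 bp
  [156,161): 5 bp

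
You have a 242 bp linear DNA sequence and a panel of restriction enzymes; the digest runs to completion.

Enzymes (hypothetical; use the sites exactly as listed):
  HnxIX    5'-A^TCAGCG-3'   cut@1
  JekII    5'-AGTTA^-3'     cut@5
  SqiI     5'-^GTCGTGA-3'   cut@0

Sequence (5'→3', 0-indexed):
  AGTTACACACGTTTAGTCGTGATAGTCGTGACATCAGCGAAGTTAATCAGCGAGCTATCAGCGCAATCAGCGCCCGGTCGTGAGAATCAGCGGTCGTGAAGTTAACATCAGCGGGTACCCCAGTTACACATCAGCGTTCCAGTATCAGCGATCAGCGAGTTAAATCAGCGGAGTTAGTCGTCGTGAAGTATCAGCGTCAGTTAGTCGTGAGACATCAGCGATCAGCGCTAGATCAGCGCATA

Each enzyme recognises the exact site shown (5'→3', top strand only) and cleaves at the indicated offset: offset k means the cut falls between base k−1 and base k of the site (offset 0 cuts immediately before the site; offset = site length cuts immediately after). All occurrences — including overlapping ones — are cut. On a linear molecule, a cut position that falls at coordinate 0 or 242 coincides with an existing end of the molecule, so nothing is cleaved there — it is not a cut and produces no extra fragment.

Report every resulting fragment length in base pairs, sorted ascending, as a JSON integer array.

[1,2,3,3,4,5,6,7,7,9,9,9,10,10,10,10,11,11,11,11,11,12,12,12,13,14,19]

Site scan:
  HnxIX (ATCAGCG, off=1): starts [32, 45, 56, 65, 85, 106, 129, 143, 150, 163, 189, 213, 220, 231] → cuts [33, 46, 57, 66, 86, 107, 130, 144, 151, 164, 190, 214, 221, 232]
  JekII (AGTTA, off=5): starts [0, 40, 99, 121, 157, 171, 198] → cuts [5, 45, 104, 126, 162, 176, 203]
  SqiI (GTCGTGA, off=0): starts [15, 24, 76, 92, 179, 203] → cuts [15, 24, 76, 92, 179, 203]

All cut coordinates (distinct, sorted): [5, 15, 24, 33, 45, 46, 57, 66, 76, 86, 92, 104, 107, 126, 130, 144, 151, 162, 164, 176, 179, 190, 203, 214, 221, 232]

Fragment lengths:
  [0,5): 5 bp
  [5,15): 10 bp
  [15,24): 9 bp
  [24,33): 9 bp
  [33,45): 12 bp
  [45,46): 1 bp
  [46,57): 11 bp
  [57,66): 9 bp
  [66,76): 10 bp
  [76,86): 10 bp
  [86,92): 6 bp
  [92,104): 12 bp
  [104,107): 3 bp
  [107,126): 19 bp
  [126,130): 4 bp
  [130,144): 14 bp
  [144,151): 7 bp
  [151,162): 11 bp
  [162,164): 2 bp
  [164,176): 12 bp
  [176,179): 3 bp
  [179,190): 11 bp
  [190,203): 13 bp
  [203,214): 11 bp
  [214,221): 7 bp
  [221,232): 11 bp
  [232,242): 10 bp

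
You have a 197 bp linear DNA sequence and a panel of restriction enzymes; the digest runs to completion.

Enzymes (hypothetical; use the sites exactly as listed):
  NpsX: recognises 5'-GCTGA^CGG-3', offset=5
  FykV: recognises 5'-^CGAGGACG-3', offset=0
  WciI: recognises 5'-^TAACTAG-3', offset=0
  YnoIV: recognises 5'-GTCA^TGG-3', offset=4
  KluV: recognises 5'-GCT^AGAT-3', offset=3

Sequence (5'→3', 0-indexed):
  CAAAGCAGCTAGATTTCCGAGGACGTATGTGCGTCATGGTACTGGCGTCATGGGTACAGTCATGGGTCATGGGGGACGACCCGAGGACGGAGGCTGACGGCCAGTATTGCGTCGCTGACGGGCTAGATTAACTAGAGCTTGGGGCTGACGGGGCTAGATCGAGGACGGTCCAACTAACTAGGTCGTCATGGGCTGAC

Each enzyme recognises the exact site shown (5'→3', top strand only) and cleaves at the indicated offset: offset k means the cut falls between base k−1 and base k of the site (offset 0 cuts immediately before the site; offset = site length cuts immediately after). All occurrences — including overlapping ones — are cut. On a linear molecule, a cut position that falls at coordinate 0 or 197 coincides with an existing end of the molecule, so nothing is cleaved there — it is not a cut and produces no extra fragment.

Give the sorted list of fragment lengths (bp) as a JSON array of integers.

Per-enzyme occurrences:
  NpsX (GCTGACGG, off=5): starts [92, 113, 143] → cuts [97, 118, 148]
  FykV (CGAGGACG, off=0): starts [17, 81, 159] → cuts [17, 81, 159]
  WciI (TAACTAG, off=0): starts [128, 174] → cuts [128, 174]
  YnoIV (GTCATGG, off=4): starts [32, 46, 58, 65, 184] → cuts [36, 50, 62, 69, 188]
  KluV (GCTAGAT, off=3): starts [7, 121, 152] → cuts [10, 124, 155]

All cut coordinates (distinct, sorted): [10, 17, 36, 50, 62, 69, 81, 97, 118, 124, 128, 148, 155, 159, 174, 188]

Fragment lengths:
  [0,10): 10 bp
  [10,17): 7 bp
  [17,36): 19 bp
  [36,50): 14 bp
  [50,62): 12 bp
  [62,69): 7 bp
  [69,81): 12 bp
  [81,97): 16 bp
  [97,118): 21 bp
  [118,124): 6 bp
  [124,128): 4 bp
  [128,148): 20 bp
  [148,155): 7 bp
  [155,159): 4 bp
  [159,174): 15 bp
  [174,188): 14 bp
  [188,197): 9 bp

[4,4,6,7,7,7,9,10,12,12,14,14,15,16,19,20,21]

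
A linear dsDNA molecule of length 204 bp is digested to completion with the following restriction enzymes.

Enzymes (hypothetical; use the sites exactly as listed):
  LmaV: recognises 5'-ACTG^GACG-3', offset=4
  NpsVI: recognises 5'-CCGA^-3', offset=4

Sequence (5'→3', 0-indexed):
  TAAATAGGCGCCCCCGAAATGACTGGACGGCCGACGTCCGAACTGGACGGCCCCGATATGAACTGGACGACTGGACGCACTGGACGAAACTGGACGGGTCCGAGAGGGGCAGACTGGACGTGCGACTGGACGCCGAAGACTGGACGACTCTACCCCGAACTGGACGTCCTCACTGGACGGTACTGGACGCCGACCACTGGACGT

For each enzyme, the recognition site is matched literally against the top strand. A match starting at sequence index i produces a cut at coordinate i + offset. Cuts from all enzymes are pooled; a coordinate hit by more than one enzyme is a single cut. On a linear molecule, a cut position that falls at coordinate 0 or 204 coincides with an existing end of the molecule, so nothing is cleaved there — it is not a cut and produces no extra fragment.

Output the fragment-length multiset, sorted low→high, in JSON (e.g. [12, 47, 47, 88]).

[4,4,5,6,6,7,8,8,8,8,9,9,9,10,10,11,11,12,13,13,16,17]

Site scan:
  LmaV (ACTGGACG, off=4): starts [21, 41, 61, 69, 78, 88, 112, 124, 138, 158, 171, 181, 195] → cuts [25, 45, 65, 73, 82, 92, 116, 128, 142, 162, 175, 185, 199]
  NpsVI (CCGA, off=4): starts [13, 30, 37, 52, 99, 132, 154, 189] → cuts [17, 34, 41, 56, 103, 136, 158, 193]

All cut coordinates (distinct, sorted): [17, 25, 34, 41, 45, 56, 65, 73, 82, 92, 103, 116, 128, 136, 142, 158, 162, 175, 185, 193, 199]

Fragments:
  [0,17): 17 bp
  [17,25): 8 bp
  [25,34): 9 bp
  [34,41): 7 bp
  [41,45): 4 bp
  [45,56): 11 bp
  [56,65): 9 bp
  [65,73): 8 bp
  [73,82): 9 bp
  [82,92): 10 bp
  [92,103): 11 bp
  [103,116): 13 bp
  [116,128): 12 bp
  [128,136): 8 bp
  [136,142): 6 bp
  [142,158): 16 bp
  [158,162): 4 bp
  [162,175): 13 bp
  [175,185): 10 bp
  [185,193): 8 bp
  [193,199): 6 bp
  [199,204): 5 bp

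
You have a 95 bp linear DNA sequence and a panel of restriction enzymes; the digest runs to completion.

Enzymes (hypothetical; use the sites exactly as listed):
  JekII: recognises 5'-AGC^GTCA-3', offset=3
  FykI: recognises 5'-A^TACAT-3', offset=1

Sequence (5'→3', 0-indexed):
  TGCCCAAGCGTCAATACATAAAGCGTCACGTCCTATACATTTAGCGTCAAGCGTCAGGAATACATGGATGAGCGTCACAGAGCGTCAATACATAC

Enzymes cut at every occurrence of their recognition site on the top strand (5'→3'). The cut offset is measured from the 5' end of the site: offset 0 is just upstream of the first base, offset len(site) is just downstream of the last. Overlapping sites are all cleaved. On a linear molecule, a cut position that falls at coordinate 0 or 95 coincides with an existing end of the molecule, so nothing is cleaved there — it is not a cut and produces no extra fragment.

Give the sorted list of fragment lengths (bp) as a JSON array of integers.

[5,5,7,7,8,9,10,10,10,11,13]

Site scan:
  JekII AGCGTCA/3: at [6, 21, 42, 49, 70, 80] ⇒ [9, 24, 45, 52, 73, 83]
  FykI ATACAT/1: at [13, 34, 59, 87] ⇒ [14, 35, 60, 88]

Pooled cuts: [9, 14, 24, 35, 45, 52, 60, 73, 83, 88]

Fragment lengths:
  [0,9): 9 bp
  [9,14): 5 bp
  [14,24): 10 bp
  [24,35): 11 bp
  [35,45): 10 bp
  [45,52): 7 bp
  [52,60): 8 bp
  [60,73): 13 bp
  [73,83): 10 bp
  [83,88): 5 bp
  [88,95): 7 bp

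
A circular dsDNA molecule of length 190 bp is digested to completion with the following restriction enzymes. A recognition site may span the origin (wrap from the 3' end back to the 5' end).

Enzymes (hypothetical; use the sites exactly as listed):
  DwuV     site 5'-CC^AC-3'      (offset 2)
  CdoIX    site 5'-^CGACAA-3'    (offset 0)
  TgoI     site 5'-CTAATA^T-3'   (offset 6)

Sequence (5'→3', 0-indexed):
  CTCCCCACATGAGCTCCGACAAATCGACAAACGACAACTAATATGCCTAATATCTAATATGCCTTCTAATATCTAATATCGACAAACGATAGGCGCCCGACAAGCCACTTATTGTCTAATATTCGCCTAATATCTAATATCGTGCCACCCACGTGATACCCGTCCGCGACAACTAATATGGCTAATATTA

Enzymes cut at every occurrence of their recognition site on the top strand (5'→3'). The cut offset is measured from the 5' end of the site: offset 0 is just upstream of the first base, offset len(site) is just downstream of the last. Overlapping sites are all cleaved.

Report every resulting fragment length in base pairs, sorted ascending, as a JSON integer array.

Site scan:
  DwuV (CCAC, off=2): starts [4, 104, 144, 148] → cuts [6, 106, 146, 150]
  CdoIX (CGACAA, off=0): starts [16, 24, 31, 79, 97, 166] → cuts [16, 24, 31, 79, 97, 166]
  TgoI (CTAATAT, off=6): starts [37, 46, 53, 65, 72, 115, 126, 133, 172, 181] → cuts [43, 52, 59, 71, 78, 121, 132, 139, 178, 187]

Pooled cuts: [6, 16, 24, 31, 43, 52, 59, 71, 78, 79, 97, 106, 121, 132, 139, 146, 150, 166, 178, 187]

Fragments:
  6→16: 10 bp
  16→24: 8 bp
  24→31: 7 bp
  31→43: 12 bp
  43→52: 9 bp
  52→59: 7 bp
  59→71: 12 bp
  71→78: 7 bp
  78→79: 1 bp
  79→97: 18 bp
  97→106: 9 bp
  106→121: 15 bp
  121→132: 11 bp
  132→139: 7 bp
  139→146: 7 bp
  146→150: 4 bp
  150→166: 16 bp
  166→178: 12 bp
  178→187: 9 bp
  187→6 (wrap): 190-187+6 = 9 bp

[1,4,7,7,7,7,7,8,9,9,9,9,10,11,12,12,12,15,16,18]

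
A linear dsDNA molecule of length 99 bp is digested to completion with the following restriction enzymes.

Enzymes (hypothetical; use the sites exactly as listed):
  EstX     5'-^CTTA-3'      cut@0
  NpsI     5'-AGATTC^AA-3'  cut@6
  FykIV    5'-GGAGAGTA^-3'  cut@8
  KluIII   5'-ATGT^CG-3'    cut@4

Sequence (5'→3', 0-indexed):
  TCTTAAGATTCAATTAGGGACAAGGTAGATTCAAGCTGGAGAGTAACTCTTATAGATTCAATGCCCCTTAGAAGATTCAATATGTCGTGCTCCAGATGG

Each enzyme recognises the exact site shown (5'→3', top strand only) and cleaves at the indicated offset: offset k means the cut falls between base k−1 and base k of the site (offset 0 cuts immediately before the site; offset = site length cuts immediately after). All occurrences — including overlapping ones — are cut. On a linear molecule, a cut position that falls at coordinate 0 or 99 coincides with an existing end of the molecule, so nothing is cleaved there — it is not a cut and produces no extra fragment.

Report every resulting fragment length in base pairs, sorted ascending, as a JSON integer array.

[1,3,7,7,10,11,12,13,14,21]

Scan for sites:
  EstX (CTTA, off=0): starts [1, 48, 66] → cuts [1, 48, 66]
  NpsI (AGATTCAA, off=6): starts [5, 26, 53, 72] → cuts [11, 32, 59, 78]
  FykIV (GGAGAGTA, off=8): starts [37] → cuts [45]
  KluIII (ATGTCG, off=4): starts [81] → cuts [85]

Pooled cuts: [1, 11, 32, 45, 48, 59, 66, 78, 85]

Fragments:
  [0,1): 1 bp
  [1,11): 10 bp
  [11,32): 21 bp
  [32,45): 13 bp
  [45,48): 3 bp
  [48,59): 11 bp
  [59,66): 7 bp
  [66,78): 12 bp
  [78,85): 7 bp
  [85,99): 14 bp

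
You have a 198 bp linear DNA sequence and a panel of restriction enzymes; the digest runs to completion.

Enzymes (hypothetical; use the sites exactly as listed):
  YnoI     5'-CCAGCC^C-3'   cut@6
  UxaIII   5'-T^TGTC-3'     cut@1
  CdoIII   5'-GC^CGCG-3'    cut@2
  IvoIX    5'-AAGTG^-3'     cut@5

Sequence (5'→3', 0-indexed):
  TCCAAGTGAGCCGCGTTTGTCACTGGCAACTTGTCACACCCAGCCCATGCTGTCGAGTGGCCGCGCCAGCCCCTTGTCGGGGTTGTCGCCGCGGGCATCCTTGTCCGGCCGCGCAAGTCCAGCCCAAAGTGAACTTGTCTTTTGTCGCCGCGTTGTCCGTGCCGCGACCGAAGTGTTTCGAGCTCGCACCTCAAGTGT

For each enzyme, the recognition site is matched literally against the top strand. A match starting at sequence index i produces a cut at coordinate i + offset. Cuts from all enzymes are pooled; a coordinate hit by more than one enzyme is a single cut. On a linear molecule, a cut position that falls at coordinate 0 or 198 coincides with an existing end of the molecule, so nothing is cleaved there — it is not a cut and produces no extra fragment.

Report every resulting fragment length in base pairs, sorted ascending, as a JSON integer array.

Site scan:
  YnoI (CCAGCCC, off=6): starts [39, 65, 118] → cuts [45, 71, 124]
  UxaIII (TTGTC, off=1): starts [16, 30, 73, 82, 100, 134, 141, 152] → cuts [17, 31, 74, 83, 101, 135, 142, 153]
  CdoIII (GCCGCG, off=2): starts [9, 59, 87, 107, 146, 160] → cuts [11, 61, 89, 109, 148, 162]
  IvoIX (AAGTG, off=5): starts [3, 126, 170, 192] → cuts [8, 131, 175, 197]

Pooled cuts: [8, 11, 17, 31, 45, 61, 71, 74, 83, 89, 101, 109, 124, 131, 135, 142, 148, 153, 162, 175, 197]

Fragment lengths:
  [0,8): 8 bp
  [8,11): 3 bp
  [11,17): 6 bp
  [17,31): 14 bp
  [31,45): 14 bp
  [45,61): 16 bp
  [61,71): 10 bp
  [71,74): 3 bp
  [74,83): 9 bp
  [83,89): 6 bp
  [89,101): 12 bp
  [101,109): 8 bp
  [109,124): 15 bp
  [124,131): 7 bp
  [131,135): 4 bp
  [135,142): 7 bp
  [142,148): 6 bp
  [148,153): 5 bp
  [153,162): 9 bp
  [162,175): 13 bp
  [175,197): 22 bp
  [197,198): 1 bp

[1,3,3,4,5,6,6,6,7,7,8,8,9,9,10,12,13,14,14,15,16,22]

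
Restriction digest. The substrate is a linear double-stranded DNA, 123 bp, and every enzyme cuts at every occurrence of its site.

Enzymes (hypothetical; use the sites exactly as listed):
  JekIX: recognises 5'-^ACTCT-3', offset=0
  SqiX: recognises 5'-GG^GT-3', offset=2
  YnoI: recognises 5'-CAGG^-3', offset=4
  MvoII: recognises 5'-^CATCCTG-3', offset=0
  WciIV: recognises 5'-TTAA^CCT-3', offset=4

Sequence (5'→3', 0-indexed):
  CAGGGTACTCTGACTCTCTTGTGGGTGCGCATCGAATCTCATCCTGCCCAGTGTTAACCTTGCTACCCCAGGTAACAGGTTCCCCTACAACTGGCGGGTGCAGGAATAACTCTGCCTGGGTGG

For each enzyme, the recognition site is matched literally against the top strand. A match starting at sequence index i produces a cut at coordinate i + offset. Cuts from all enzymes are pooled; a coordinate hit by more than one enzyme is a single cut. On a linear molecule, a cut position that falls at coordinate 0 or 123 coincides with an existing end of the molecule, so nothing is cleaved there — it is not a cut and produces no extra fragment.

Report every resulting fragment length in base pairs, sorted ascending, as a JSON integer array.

Scan for sites:
  JekIX ACTCT/0: at [6, 12, 108] ⇒ [6, 12, 108]
  SqiX GGGT/2: at [2, 22, 95, 117] ⇒ [4, 24, 97, 119]
  YnoI CAGG/4: at [0, 68, 75, 100] ⇒ [4, 72, 79, 104]
  MvoII CATCCTG/0: at [39] ⇒ [39]
  WciIV TTAACCT/4: at [53] ⇒ [57]

All cut coordinates (distinct, sorted): [4, 6, 12, 24, 39, 57, 72, 79, 97, 104, 108, 119]

Fragment lengths:
  [0,4): 4 bp
  [4,6): 2 bp
  [6,12): 6 bp
  [12,24): 12 bp
  [24,39): 15 bp
  [39,57): 18 bp
  [57,72): 15 bp
  [72,79): 7 bp
  [79,97): 18 bp
  [97,104): 7 bp
  [104,108): 4 bp
  [108,119): 11 bp
  [119,123): 4 bp

[2,4,4,4,6,7,7,11,12,15,15,18,18]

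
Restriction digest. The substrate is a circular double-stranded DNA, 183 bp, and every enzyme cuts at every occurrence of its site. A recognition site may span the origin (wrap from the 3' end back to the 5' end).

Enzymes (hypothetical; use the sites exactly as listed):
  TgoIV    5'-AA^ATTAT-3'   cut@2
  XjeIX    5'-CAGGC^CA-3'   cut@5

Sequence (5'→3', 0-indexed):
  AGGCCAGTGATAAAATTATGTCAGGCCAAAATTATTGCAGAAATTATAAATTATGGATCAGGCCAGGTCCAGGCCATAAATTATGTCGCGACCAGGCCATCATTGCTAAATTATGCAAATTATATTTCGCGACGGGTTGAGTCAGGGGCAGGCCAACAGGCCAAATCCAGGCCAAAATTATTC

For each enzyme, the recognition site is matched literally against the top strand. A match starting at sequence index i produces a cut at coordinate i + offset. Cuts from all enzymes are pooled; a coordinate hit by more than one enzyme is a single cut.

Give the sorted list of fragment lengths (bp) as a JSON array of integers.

[4,4,5,7,8,9,10,11,11,11,12,12,12,14,18,35]

Scan for sites:
  TgoIV (AAATTAT, off=2): starts [12, 28, 40, 47, 77, 107, 116, 174] → cuts [14, 30, 42, 49, 79, 109, 118, 176]
  XjeIX (CAGGCCA, off=5): starts [21, 58, 69, 92, 148, 156, 167, 182] → cuts [4, 26, 63, 74, 97, 153, 161, 172]

Pooled cuts: [4, 14, 26, 30, 42, 49, 63, 74, 79, 97, 109, 118, 153, 161, 172, 176]

Fragments:
  4→14: 10 bp
  14→26: 12 bp
  26→30: 4 bp
  30→42: 12 bp
  42→49: 7 bp
  49→63: 14 bp
  63→74: 11 bp
  74→79: 5 bp
  79→97: 18 bp
  97→109: 12 bp
  109→118: 9 bp
  118→153: 35 bp
  153→161: 8 bp
  161→172: 11 bp
  172→176: 4 bp
  176→4 (wrap): 183-176+4 = 11 bp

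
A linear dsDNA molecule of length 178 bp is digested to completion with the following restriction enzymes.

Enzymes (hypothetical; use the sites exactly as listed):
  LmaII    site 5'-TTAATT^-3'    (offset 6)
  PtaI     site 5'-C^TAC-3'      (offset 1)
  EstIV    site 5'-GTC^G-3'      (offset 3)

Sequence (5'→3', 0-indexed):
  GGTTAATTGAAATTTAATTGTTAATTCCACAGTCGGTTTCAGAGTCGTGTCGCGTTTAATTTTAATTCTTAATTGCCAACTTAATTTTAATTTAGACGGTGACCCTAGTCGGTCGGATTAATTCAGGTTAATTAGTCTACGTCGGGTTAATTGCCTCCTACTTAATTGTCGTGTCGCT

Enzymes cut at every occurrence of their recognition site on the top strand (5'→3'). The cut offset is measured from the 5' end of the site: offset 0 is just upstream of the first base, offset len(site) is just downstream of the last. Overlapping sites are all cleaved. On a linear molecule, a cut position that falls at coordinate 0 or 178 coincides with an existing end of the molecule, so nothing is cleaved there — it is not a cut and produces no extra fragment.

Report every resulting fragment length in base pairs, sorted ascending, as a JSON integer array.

Scan for sites:
  LmaII (TTAATT, off=6): starts [2, 13, 20, 55, 61, 68, 80, 86, 117, 127, 146, 161] → cuts [8, 19, 26, 61, 67, 74, 86, 92, 123, 133, 152, 167]
  PtaI (CTAC, off=1): starts [136, 157] → cuts [137, 158]
  EstIV (GTCG, off=3): starts [31, 43, 48, 107, 111, 140, 167, 172] → cuts [34, 46, 51, 110, 114, 143, 170, 175]

Pooled cuts: [8, 19, 26, 34, 46, 51, 61, 67, 74, 86, 92, 110, 114, 123, 133, 137, 143, 152, 158, 167, 170, 175]

Fragments:
  [0,8): 8 bp
  [8,19): 11 bp
  [19,26): 7 bp
  [26,34): 8 bp
  [34,46): 12 bp
  [46,51): 5 bp
  [51,61): 10 bp
  [61,67): 6 bp
  [67,74): 7 bp
  [74,86): 12 bp
  [86,92): 6 bp
  [92,110): 18 bp
  [110,114): 4 bp
  [114,123): 9 bp
  [123,133): 10 bp
  [133,137): 4 bp
  [137,143): 6 bp
  [143,152): 9 bp
  [152,158): 6 bp
  [158,167): 9 bp
  [167,170): 3 bp
  [170,175): 5 bp
  [175,178): 3 bp

[3,3,4,4,5,5,6,6,6,6,7,7,8,8,9,9,9,10,10,11,12,12,18]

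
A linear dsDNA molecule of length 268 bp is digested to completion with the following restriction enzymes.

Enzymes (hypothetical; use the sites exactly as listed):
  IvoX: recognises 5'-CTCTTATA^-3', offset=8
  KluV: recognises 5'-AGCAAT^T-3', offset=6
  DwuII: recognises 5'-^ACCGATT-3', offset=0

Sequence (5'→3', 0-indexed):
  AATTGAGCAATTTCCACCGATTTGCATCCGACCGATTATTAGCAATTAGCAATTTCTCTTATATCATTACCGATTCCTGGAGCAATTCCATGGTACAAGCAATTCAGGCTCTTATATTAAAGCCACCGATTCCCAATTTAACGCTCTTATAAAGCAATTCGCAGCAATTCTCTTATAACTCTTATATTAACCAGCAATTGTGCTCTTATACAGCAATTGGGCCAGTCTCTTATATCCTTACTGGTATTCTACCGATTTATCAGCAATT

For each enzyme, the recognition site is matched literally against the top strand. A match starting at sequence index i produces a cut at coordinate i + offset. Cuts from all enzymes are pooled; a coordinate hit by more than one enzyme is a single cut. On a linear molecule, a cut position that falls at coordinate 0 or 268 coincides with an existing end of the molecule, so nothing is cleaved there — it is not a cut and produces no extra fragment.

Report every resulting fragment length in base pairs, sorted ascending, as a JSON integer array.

Site scan:
  IvoX (CTCTTATA, off=8): starts [55, 108, 143, 169, 178, 202, 226] → cuts [63, 116, 151, 177, 186, 210, 234]
  KluV (AGCAATT, off=6): starts [5, 40, 47, 80, 97, 152, 162, 192, 211, 261] → cuts [11, 46, 53, 86, 103, 158, 168, 198, 217, 267]
  DwuII (ACCGATT, off=0): starts [15, 30, 68, 124, 250] → cuts [15, 30, 68, 124, 250]

Pooled cuts: [11, 15, 30, 46, 53, 63, 68, 86, 103, 116, 124, 151, 158, 168, 177, 186, 198, 210, 217, 234, 250, 267]

Fragments:
  [0,11): 11 bp
  [11,15): 4 bp
  [15,30): 15 bp
  [30,46): 16 bp
  [46,53): 7 bp
  [53,63): 10 bp
  [63,68): 5 bp
  [68,86): 18 bp
  [86,103): 17 bp
  [103,116): 13 bp
  [116,124): 8 bp
  [124,151): 27 bp
  [151,158): 7 bp
  [158,168): 10 bp
  [168,177): 9 bp
  [177,186): 9 bp
  [186,198): 12 bp
  [198,210): 12 bp
  [210,217): 7 bp
  [217,234): 17 bp
  [234,250): 16 bp
  [250,267): 17 bp
  [267,268): 1 bp

[1,4,5,7,7,7,8,9,9,10,10,11,12,12,13,15,16,16,17,17,17,18,27]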